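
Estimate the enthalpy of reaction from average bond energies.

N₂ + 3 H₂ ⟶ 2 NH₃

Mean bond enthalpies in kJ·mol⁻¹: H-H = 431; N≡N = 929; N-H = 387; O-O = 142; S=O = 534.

ΔH ≈ −100 kJ

Bonds broken (reactants):
  H-H: 3 × 431 = 1293
  N≡N: 1 × 929 = 929
  Σ(broken) = 2222 kJ
Bonds formed (products):
  N-H: 6 × 387 = 2322
  Σ(formed) = 2322 kJ
ΔH = Σ(broken) − Σ(formed) = 2222 − 2322 = −100 kJ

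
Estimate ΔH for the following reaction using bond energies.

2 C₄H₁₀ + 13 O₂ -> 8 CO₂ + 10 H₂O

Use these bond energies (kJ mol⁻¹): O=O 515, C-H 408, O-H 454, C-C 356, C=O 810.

Bonds broken (reactants):
  C-C: 6 × 356 = 2136
  C-H: 20 × 408 = 8160
  O=O: 13 × 515 = 6695
  Σ(broken) = 16991 kJ
Bonds formed (products):
  C=O: 16 × 810 = 12960
  O-H: 20 × 454 = 9080
  Σ(formed) = 22040 kJ
ΔH = Σ(broken) − Σ(formed) = 16991 − 22040 = −5049 kJ

ΔH ≈ −5049 kJ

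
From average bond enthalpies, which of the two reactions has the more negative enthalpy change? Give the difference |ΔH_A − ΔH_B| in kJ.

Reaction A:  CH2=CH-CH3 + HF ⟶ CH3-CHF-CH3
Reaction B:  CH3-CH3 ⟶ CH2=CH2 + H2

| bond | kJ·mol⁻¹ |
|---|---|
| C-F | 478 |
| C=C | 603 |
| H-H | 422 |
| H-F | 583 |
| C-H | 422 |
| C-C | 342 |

Reaction A, by 217 kJ

Reaction A:
  Bonds broken (reactants):
    C-C: 1 × 342 = 342
    C-H: 6 × 422 = 2532
    C=C: 1 × 603 = 603
    H-F: 1 × 583 = 583
    Σ(broken) = 4060 kJ
  Bonds formed (products):
    C-C: 2 × 342 = 684
    C-F: 1 × 478 = 478
    C-H: 7 × 422 = 2954
    Σ(formed) = 4116 kJ
  ΔH_A = 4060 − 4116 = −56 kJ
Reaction B:
  Bonds broken (reactants):
    C-C: 1 × 342 = 342
    C-H: 6 × 422 = 2532
    Σ(broken) = 2874 kJ
  Bonds formed (products):
    C-H: 4 × 422 = 1688
    C=C: 1 × 603 = 603
    H-H: 1 × 422 = 422
    Σ(formed) = 2713 kJ
  ΔH_B = 2874 − 2713 = +161 kJ
ΔH_A − ΔH_B = −217 kJ, so reaction A has the more negative ΔH; |ΔH_A − ΔH_B| = 217 kJ.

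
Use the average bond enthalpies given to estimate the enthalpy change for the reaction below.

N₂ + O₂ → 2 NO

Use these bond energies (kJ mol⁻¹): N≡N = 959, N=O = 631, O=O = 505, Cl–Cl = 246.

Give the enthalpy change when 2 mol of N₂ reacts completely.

Bonds broken (reactants):
  N≡N: 1 × 959 = 959
  O=O: 1 × 505 = 505
  Σ(broken) = 1464 kJ
Bonds formed (products):
  N=O: 2 × 631 = 1262
  Σ(formed) = 1262 kJ
ΔH = Σ(broken) − Σ(formed) = 1464 − 1262 = +202 kJ
For 2× the reaction as written: 2 × (+202) = +404 kJ

ΔH = +404 kJ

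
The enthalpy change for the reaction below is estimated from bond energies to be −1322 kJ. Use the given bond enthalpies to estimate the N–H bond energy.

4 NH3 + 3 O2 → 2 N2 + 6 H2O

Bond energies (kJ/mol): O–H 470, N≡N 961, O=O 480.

Let D be the N–H bond energy.
Σ(broken) = 12×D + 3×480 = 1440 + 12D
Σ(formed) = 2×961 + 12×470 = 7562
ΔH = Σ(broken) − Σ(formed) = (1440 + 12D) − (7562) = −6122 + 12D
Setting this equal to −1322 kJ gives 12D = 4800, so D = 400 kJ/mol.

D(N–H) ≈ 400 kJ/mol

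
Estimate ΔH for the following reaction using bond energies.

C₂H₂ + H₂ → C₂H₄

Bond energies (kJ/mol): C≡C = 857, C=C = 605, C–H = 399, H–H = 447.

Bonds broken (reactants):
  C≡C: 1 × 857 = 857
  C–H: 2 × 399 = 798
  H–H: 1 × 447 = 447
  Σ(broken) = 2102 kJ
Bonds formed (products):
  C–H: 4 × 399 = 1596
  C=C: 1 × 605 = 605
  Σ(formed) = 2201 kJ
ΔH = Σ(broken) − Σ(formed) = 2102 − 2201 = −99 kJ

ΔH ≈ −99 kJ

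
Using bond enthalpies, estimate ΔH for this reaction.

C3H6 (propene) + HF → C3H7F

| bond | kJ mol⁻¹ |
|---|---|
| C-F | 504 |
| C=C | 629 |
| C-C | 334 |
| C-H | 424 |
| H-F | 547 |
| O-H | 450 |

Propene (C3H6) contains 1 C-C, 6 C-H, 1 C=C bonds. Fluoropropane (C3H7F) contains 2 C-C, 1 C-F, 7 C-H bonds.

ΔH ≈ −86 kJ

Bonds broken (reactants):
  C-C: 1 × 334 = 334
  C-H: 6 × 424 = 2544
  C=C: 1 × 629 = 629
  H-F: 1 × 547 = 547
  Σ(broken) = 4054 kJ
Bonds formed (products):
  C-C: 2 × 334 = 668
  C-F: 1 × 504 = 504
  C-H: 7 × 424 = 2968
  Σ(formed) = 4140 kJ
ΔH = Σ(broken) − Σ(formed) = 4054 − 4140 = −86 kJ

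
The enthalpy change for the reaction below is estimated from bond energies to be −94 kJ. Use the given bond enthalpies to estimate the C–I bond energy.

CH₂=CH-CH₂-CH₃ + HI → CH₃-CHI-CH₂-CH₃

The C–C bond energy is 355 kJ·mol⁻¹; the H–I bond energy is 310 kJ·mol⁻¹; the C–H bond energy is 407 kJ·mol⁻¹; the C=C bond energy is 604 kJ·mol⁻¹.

D(C–I) ≈ 246 kJ/mol

Let D be the C–I bond energy.
Σ(broken) = 2×355 + 8×407 + 1×604 + 1×310 = 4880
Σ(formed) = 3×355 + 9×407 + 1×D = 4728 + D
ΔH = Σ(broken) − Σ(formed) = (4880) − (4728 + D) = +152 − D
Setting this equal to −94 kJ gives D = 246 kJ/mol.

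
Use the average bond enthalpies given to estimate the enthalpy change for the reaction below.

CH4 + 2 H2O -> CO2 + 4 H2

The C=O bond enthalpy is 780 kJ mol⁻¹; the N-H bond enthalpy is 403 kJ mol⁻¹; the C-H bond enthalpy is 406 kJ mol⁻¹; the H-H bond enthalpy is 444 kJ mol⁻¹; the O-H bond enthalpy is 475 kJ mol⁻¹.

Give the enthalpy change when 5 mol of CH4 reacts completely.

Bonds broken (reactants):
  C-H: 4 × 406 = 1624
  O-H: 4 × 475 = 1900
  Σ(broken) = 3524 kJ
Bonds formed (products):
  C=O: 2 × 780 = 1560
  H-H: 4 × 444 = 1776
  Σ(formed) = 3336 kJ
ΔH = Σ(broken) − Σ(formed) = 3524 − 3336 = +188 kJ
For 5× the reaction as written: 5 × (+188) = +940 kJ

ΔH = +940 kJ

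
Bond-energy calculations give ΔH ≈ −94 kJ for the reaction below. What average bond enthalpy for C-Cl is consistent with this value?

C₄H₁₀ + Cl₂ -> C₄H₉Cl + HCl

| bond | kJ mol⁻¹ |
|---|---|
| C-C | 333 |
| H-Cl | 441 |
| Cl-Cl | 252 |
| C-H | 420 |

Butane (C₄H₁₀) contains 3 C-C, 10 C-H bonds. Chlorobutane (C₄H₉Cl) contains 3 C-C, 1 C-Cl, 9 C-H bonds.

D(C-Cl) ≈ 325 kJ/mol

Let D be the C-Cl bond energy.
Σ(broken) = 3×333 + 10×420 + 1×252 = 5451
Σ(formed) = 3×333 + 1×D + 9×420 + 1×441 = 5220 + D
ΔH = Σ(broken) − Σ(formed) = (5451) − (5220 + D) = +231 − D
Setting this equal to −94 kJ gives D = 325 kJ/mol.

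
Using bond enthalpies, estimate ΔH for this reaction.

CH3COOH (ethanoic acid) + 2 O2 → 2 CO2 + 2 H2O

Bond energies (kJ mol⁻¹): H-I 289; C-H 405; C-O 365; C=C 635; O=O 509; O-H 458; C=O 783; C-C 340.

ΔH ≈ −785 kJ

Bonds broken (reactants):
  C-C: 1 × 340 = 340
  C-H: 3 × 405 = 1215
  C-O: 1 × 365 = 365
  C=O: 1 × 783 = 783
  O-H: 1 × 458 = 458
  O=O: 2 × 509 = 1018
  Σ(broken) = 4179 kJ
Bonds formed (products):
  C=O: 4 × 783 = 3132
  O-H: 4 × 458 = 1832
  Σ(formed) = 4964 kJ
ΔH = Σ(broken) − Σ(formed) = 4179 − 4964 = −785 kJ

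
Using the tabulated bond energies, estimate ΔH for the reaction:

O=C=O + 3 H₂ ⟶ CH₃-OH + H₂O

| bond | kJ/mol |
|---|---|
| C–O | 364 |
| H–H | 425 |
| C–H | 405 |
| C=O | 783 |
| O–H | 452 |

ΔH ≈ −94 kJ

Bonds broken (reactants):
  C=O: 2 × 783 = 1566
  H–H: 3 × 425 = 1275
  Σ(broken) = 2841 kJ
Bonds formed (products):
  C–H: 3 × 405 = 1215
  C–O: 1 × 364 = 364
  O–H: 3 × 452 = 1356
  Σ(formed) = 2935 kJ
ΔH = Σ(broken) − Σ(formed) = 2841 − 2935 = −94 kJ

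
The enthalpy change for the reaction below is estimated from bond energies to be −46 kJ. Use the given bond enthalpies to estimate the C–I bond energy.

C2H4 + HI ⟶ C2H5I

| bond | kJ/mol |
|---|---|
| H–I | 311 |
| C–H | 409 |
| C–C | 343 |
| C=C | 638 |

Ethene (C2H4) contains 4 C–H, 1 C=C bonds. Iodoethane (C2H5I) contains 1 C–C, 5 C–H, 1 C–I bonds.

Let D be the C–I bond energy.
Σ(broken) = 4×409 + 1×638 + 1×311 = 2585
Σ(formed) = 1×343 + 5×409 + 1×D = 2388 + D
ΔH = Σ(broken) − Σ(formed) = (2585) − (2388 + D) = +197 − D
Setting this equal to −46 kJ gives D = 243 kJ/mol.

D(C–I) ≈ 243 kJ/mol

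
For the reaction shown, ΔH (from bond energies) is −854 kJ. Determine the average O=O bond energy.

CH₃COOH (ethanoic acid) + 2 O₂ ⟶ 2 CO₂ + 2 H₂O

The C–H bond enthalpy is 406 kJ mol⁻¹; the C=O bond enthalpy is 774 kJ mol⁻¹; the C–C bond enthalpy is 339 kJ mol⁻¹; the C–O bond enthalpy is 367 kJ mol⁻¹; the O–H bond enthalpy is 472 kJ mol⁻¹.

Let D be the O=O bond energy.
Σ(broken) = 1×339 + 3×406 + 1×367 + 1×774 + 1×472 + 2×D = 3170 + 2D
Σ(formed) = 4×774 + 4×472 = 4984
ΔH = Σ(broken) − Σ(formed) = (3170 + 2D) − (4984) = −1814 + 2D
Setting this equal to −854 kJ gives 2D = 960, so D = 480 kJ/mol.

D(O=O) ≈ 480 kJ/mol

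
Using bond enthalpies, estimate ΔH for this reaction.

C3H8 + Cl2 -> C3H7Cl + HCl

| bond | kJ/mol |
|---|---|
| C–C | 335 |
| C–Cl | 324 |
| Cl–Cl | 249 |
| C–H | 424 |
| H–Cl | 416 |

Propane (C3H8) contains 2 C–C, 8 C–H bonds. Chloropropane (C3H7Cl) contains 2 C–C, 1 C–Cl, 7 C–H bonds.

ΔH ≈ −67 kJ

Bonds broken (reactants):
  C–C: 2 × 335 = 670
  C–H: 8 × 424 = 3392
  Cl–Cl: 1 × 249 = 249
  Σ(broken) = 4311 kJ
Bonds formed (products):
  C–C: 2 × 335 = 670
  C–Cl: 1 × 324 = 324
  C–H: 7 × 424 = 2968
  H–Cl: 1 × 416 = 416
  Σ(formed) = 4378 kJ
ΔH = Σ(broken) − Σ(formed) = 4311 − 4378 = −67 kJ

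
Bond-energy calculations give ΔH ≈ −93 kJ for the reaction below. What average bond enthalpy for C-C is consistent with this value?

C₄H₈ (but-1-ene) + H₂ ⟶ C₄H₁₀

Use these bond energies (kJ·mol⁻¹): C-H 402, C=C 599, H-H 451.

Let D be the C-C bond energy.
Σ(broken) = 2×D + 8×402 + 1×599 + 1×451 = 4266 + 2D
Σ(formed) = 3×D + 10×402 = 4020 + 3D
ΔH = Σ(broken) − Σ(formed) = (4266 + 2D) − (4020 + 3D) = +246 − D
Setting this equal to −93 kJ gives D = 339 kJ/mol.

D(C-C) ≈ 339 kJ/mol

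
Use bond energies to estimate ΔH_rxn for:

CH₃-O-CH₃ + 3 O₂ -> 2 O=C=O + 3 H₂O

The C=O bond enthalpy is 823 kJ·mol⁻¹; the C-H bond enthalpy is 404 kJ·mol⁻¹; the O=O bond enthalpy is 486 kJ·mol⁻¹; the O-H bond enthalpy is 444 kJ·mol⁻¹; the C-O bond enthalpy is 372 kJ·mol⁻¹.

Bonds broken (reactants):
  C-H: 6 × 404 = 2424
  C-O: 2 × 372 = 744
  O=O: 3 × 486 = 1458
  Σ(broken) = 4626 kJ
Bonds formed (products):
  C=O: 4 × 823 = 3292
  O-H: 6 × 444 = 2664
  Σ(formed) = 5956 kJ
ΔH = Σ(broken) − Σ(formed) = 4626 − 5956 = −1330 kJ

ΔH ≈ −1330 kJ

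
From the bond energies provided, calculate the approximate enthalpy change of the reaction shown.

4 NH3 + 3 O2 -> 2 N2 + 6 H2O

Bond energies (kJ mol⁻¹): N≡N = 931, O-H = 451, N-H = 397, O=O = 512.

Bonds broken (reactants):
  N-H: 12 × 397 = 4764
  O=O: 3 × 512 = 1536
  Σ(broken) = 6300 kJ
Bonds formed (products):
  N≡N: 2 × 931 = 1862
  O-H: 12 × 451 = 5412
  Σ(formed) = 7274 kJ
ΔH = Σ(broken) − Σ(formed) = 6300 − 7274 = −974 kJ

ΔH ≈ −974 kJ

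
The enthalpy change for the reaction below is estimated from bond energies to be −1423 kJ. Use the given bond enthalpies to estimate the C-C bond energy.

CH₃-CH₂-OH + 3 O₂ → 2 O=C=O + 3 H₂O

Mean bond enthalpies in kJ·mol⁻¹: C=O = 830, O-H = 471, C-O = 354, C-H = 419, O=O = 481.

D(C-C) ≈ 360 kJ/mol

Let D be the C-C bond energy.
Σ(broken) = 1×D + 5×419 + 1×354 + 1×471 + 3×481 = 4363 + D
Σ(formed) = 4×830 + 6×471 = 6146
ΔH = Σ(broken) − Σ(formed) = (4363 + D) − (6146) = −1783 + D
Setting this equal to −1423 kJ gives D = 360 kJ/mol.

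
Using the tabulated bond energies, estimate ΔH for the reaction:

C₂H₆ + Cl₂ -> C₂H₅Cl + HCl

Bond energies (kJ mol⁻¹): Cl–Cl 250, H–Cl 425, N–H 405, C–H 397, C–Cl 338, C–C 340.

Bonds broken (reactants):
  C–C: 1 × 340 = 340
  C–H: 6 × 397 = 2382
  Cl–Cl: 1 × 250 = 250
  Σ(broken) = 2972 kJ
Bonds formed (products):
  C–C: 1 × 340 = 340
  C–Cl: 1 × 338 = 338
  C–H: 5 × 397 = 1985
  H–Cl: 1 × 425 = 425
  Σ(formed) = 3088 kJ
ΔH = Σ(broken) − Σ(formed) = 2972 − 3088 = −116 kJ

ΔH ≈ −116 kJ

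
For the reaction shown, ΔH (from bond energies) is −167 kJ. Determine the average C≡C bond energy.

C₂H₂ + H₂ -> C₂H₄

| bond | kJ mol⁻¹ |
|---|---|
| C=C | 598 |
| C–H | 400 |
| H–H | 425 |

D(C≡C) ≈ 806 kJ/mol

Let D be the C≡C bond energy.
Σ(broken) = 1×D + 2×400 + 1×425 = 1225 + D
Σ(formed) = 4×400 + 1×598 = 2198
ΔH = Σ(broken) − Σ(formed) = (1225 + D) − (2198) = −973 + D
Setting this equal to −167 kJ gives D = 806 kJ/mol.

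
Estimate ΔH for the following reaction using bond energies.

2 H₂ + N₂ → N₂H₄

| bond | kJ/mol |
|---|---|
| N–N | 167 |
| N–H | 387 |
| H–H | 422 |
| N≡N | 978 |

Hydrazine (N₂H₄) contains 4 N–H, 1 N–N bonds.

ΔH ≈ +107 kJ

Bonds broken (reactants):
  H–H: 2 × 422 = 844
  N≡N: 1 × 978 = 978
  Σ(broken) = 1822 kJ
Bonds formed (products):
  N–H: 4 × 387 = 1548
  N–N: 1 × 167 = 167
  Σ(formed) = 1715 kJ
ΔH = Σ(broken) − Σ(formed) = 1822 − 1715 = +107 kJ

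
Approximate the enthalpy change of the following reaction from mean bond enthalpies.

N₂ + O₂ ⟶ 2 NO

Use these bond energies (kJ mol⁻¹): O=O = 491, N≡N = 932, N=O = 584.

ΔH ≈ +255 kJ

Bonds broken (reactants):
  N≡N: 1 × 932 = 932
  O=O: 1 × 491 = 491
  Σ(broken) = 1423 kJ
Bonds formed (products):
  N=O: 2 × 584 = 1168
  Σ(formed) = 1168 kJ
ΔH = Σ(broken) − Σ(formed) = 1423 − 1168 = +255 kJ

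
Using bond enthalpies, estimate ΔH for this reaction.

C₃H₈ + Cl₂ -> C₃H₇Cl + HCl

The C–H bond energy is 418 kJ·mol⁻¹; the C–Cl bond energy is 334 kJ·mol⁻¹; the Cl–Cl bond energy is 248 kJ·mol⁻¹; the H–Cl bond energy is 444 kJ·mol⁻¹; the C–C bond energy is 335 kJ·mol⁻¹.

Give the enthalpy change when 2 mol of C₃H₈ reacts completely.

ΔH = −224 kJ

Bonds broken (reactants):
  C–C: 2 × 335 = 670
  C–H: 8 × 418 = 3344
  Cl–Cl: 1 × 248 = 248
  Σ(broken) = 4262 kJ
Bonds formed (products):
  C–C: 2 × 335 = 670
  C–Cl: 1 × 334 = 334
  C–H: 7 × 418 = 2926
  H–Cl: 1 × 444 = 444
  Σ(formed) = 4374 kJ
ΔH = Σ(broken) − Σ(formed) = 4262 − 4374 = −112 kJ
For 2× the reaction as written: 2 × (−112) = −224 kJ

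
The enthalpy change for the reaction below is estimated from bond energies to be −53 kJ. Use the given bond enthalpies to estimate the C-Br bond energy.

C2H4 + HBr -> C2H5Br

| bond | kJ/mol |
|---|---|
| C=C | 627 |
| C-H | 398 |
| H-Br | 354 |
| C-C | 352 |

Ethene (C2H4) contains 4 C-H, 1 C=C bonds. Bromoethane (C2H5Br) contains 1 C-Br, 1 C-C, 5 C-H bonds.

Let D be the C-Br bond energy.
Σ(broken) = 4×398 + 1×627 + 1×354 = 2573
Σ(formed) = 1×D + 1×352 + 5×398 = 2342 + D
ΔH = Σ(broken) − Σ(formed) = (2573) − (2342 + D) = +231 − D
Setting this equal to −53 kJ gives D = 284 kJ/mol.

D(C-Br) ≈ 284 kJ/mol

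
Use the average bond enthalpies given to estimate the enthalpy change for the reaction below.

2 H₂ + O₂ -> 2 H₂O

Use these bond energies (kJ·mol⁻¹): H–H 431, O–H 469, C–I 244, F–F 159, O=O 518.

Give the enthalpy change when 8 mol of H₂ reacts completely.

Bonds broken (reactants):
  H–H: 2 × 431 = 862
  O=O: 1 × 518 = 518
  Σ(broken) = 1380 kJ
Bonds formed (products):
  O–H: 4 × 469 = 1876
  Σ(formed) = 1876 kJ
ΔH = Σ(broken) − Σ(formed) = 1380 − 1876 = −496 kJ
For 4× the reaction as written: 4 × (−496) = −1984 kJ

ΔH = −1984 kJ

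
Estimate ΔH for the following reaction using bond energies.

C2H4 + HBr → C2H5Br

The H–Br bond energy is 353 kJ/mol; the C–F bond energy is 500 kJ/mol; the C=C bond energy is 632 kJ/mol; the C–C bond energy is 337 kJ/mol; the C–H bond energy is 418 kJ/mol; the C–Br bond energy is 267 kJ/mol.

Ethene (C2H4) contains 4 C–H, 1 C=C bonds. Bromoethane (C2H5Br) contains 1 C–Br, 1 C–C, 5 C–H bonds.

Bonds broken (reactants):
  C–H: 4 × 418 = 1672
  C=C: 1 × 632 = 632
  H–Br: 1 × 353 = 353
  Σ(broken) = 2657 kJ
Bonds formed (products):
  C–Br: 1 × 267 = 267
  C–C: 1 × 337 = 337
  C–H: 5 × 418 = 2090
  Σ(formed) = 2694 kJ
ΔH = Σ(broken) − Σ(formed) = 2657 − 2694 = −37 kJ

ΔH ≈ −37 kJ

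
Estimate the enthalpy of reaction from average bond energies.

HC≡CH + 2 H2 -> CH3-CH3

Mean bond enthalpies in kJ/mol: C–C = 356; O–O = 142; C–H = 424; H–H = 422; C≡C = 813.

Bonds broken (reactants):
  C≡C: 1 × 813 = 813
  C–H: 2 × 424 = 848
  H–H: 2 × 422 = 844
  Σ(broken) = 2505 kJ
Bonds formed (products):
  C–C: 1 × 356 = 356
  C–H: 6 × 424 = 2544
  Σ(formed) = 2900 kJ
ΔH = Σ(broken) − Σ(formed) = 2505 − 2900 = −395 kJ

ΔH ≈ −395 kJ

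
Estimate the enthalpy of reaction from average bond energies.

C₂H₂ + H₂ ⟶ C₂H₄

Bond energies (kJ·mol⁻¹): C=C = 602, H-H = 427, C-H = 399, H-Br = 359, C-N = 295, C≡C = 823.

ΔH ≈ −150 kJ

Bonds broken (reactants):
  C≡C: 1 × 823 = 823
  C-H: 2 × 399 = 798
  H-H: 1 × 427 = 427
  Σ(broken) = 2048 kJ
Bonds formed (products):
  C-H: 4 × 399 = 1596
  C=C: 1 × 602 = 602
  Σ(formed) = 2198 kJ
ΔH = Σ(broken) − Σ(formed) = 2048 − 2198 = −150 kJ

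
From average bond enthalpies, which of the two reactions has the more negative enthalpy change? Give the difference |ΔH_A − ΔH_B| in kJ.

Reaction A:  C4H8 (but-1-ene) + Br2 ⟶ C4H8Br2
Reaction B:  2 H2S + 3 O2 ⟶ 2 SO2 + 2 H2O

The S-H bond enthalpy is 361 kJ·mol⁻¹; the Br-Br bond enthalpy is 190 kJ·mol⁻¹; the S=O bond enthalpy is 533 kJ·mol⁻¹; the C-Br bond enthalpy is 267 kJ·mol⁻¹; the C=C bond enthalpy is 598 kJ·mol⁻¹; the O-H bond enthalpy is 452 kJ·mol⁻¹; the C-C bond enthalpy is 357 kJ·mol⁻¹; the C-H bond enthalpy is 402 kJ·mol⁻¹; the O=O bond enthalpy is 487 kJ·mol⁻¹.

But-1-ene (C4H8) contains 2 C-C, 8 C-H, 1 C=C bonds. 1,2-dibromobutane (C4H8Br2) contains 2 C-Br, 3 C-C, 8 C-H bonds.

Reaction B, by 932 kJ

Reaction A:
  Bonds broken (reactants):
    Br-Br: 1 × 190 = 190
    C-C: 2 × 357 = 714
    C-H: 8 × 402 = 3216
    C=C: 1 × 598 = 598
    Σ(broken) = 4718 kJ
  Bonds formed (products):
    C-Br: 2 × 267 = 534
    C-C: 3 × 357 = 1071
    C-H: 8 × 402 = 3216
    Σ(formed) = 4821 kJ
  ΔH_A = 4718 − 4821 = −103 kJ
Reaction B:
  Bonds broken (reactants):
    O=O: 3 × 487 = 1461
    S-H: 4 × 361 = 1444
    Σ(broken) = 2905 kJ
  Bonds formed (products):
    O-H: 4 × 452 = 1808
    S=O: 4 × 533 = 2132
    Σ(formed) = 3940 kJ
  ΔH_B = 2905 − 3940 = −1035 kJ
ΔH_A − ΔH_B = +932 kJ, so reaction B has the more negative ΔH; |ΔH_A − ΔH_B| = 932 kJ.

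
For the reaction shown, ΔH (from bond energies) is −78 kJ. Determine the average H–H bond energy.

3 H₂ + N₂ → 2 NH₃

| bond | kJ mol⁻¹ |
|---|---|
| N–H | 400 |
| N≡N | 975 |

D(H–H) ≈ 449 kJ/mol

Let D be the H–H bond energy.
Σ(broken) = 3×D + 1×975 = 975 + 3D
Σ(formed) = 6×400 = 2400
ΔH = Σ(broken) − Σ(formed) = (975 + 3D) − (2400) = −1425 + 3D
Setting this equal to −78 kJ gives 3D = 1347, so D = 449 kJ/mol.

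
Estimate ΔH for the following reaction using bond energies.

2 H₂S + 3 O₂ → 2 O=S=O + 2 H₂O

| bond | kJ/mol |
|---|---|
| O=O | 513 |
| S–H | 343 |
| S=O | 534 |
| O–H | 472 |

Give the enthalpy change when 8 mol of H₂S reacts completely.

Bonds broken (reactants):
  O=O: 3 × 513 = 1539
  S–H: 4 × 343 = 1372
  Σ(broken) = 2911 kJ
Bonds formed (products):
  O–H: 4 × 472 = 1888
  S=O: 4 × 534 = 2136
  Σ(formed) = 4024 kJ
ΔH = Σ(broken) − Σ(formed) = 2911 − 4024 = −1113 kJ
For 4× the reaction as written: 4 × (−1113) = −4452 kJ

ΔH = −4452 kJ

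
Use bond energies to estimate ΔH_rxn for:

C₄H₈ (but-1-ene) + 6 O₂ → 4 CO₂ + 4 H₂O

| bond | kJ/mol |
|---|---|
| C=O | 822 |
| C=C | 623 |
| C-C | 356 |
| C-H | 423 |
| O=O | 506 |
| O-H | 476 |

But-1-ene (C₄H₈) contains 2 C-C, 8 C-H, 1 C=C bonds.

ΔH ≈ −2629 kJ

Bonds broken (reactants):
  C-C: 2 × 356 = 712
  C-H: 8 × 423 = 3384
  C=C: 1 × 623 = 623
  O=O: 6 × 506 = 3036
  Σ(broken) = 7755 kJ
Bonds formed (products):
  C=O: 8 × 822 = 6576
  O-H: 8 × 476 = 3808
  Σ(formed) = 10384 kJ
ΔH = Σ(broken) − Σ(formed) = 7755 − 10384 = −2629 kJ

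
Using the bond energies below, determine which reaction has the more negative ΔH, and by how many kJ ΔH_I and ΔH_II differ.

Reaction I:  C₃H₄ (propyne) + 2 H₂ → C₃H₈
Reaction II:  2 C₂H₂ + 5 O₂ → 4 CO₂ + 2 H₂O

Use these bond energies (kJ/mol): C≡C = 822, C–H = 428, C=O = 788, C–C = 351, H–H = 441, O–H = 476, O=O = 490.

Reaction II, by 2043 kJ

Reaction I:
  Bonds broken (reactants):
    C≡C: 1 × 822 = 822
    C–C: 1 × 351 = 351
    C–H: 4 × 428 = 1712
    H–H: 2 × 441 = 882
    Σ(broken) = 3767 kJ
  Bonds formed (products):
    C–C: 2 × 351 = 702
    C–H: 8 × 428 = 3424
    Σ(formed) = 4126 kJ
  ΔH_I = 3767 − 4126 = −359 kJ
Reaction II:
  Bonds broken (reactants):
    C≡C: 2 × 822 = 1644
    C–H: 4 × 428 = 1712
    O=O: 5 × 490 = 2450
    Σ(broken) = 5806 kJ
  Bonds formed (products):
    C=O: 8 × 788 = 6304
    O–H: 4 × 476 = 1904
    Σ(formed) = 8208 kJ
  ΔH_II = 5806 − 8208 = −2402 kJ
ΔH_I − ΔH_II = +2043 kJ, so reaction II has the more negative ΔH; |ΔH_I − ΔH_II| = 2043 kJ.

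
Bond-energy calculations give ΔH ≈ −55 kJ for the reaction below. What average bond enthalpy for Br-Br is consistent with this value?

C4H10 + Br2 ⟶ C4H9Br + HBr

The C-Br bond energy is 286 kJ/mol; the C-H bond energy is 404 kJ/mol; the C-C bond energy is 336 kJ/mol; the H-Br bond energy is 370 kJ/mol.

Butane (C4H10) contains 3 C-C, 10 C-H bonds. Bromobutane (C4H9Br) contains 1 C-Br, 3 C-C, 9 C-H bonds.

D(Br-Br) ≈ 197 kJ/mol

Let D be the Br-Br bond energy.
Σ(broken) = 1×D + 3×336 + 10×404 = 5048 + D
Σ(formed) = 1×286 + 3×336 + 9×404 + 1×370 = 5300
ΔH = Σ(broken) − Σ(formed) = (5048 + D) − (5300) = −252 + D
Setting this equal to −55 kJ gives D = 197 kJ/mol.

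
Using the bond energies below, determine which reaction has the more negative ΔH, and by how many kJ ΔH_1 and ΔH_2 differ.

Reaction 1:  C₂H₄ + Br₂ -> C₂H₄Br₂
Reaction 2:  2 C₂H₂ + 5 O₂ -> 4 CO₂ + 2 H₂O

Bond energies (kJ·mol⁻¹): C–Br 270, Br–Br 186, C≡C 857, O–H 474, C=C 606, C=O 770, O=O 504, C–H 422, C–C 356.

Reaction 1:
  Bonds broken (reactants):
    Br–Br: 1 × 186 = 186
    C–H: 4 × 422 = 1688
    C=C: 1 × 606 = 606
    Σ(broken) = 2480 kJ
  Bonds formed (products):
    C–Br: 2 × 270 = 540
    C–C: 1 × 356 = 356
    C–H: 4 × 422 = 1688
    Σ(formed) = 2584 kJ
  ΔH_1 = 2480 − 2584 = −104 kJ
Reaction 2:
  Bonds broken (reactants):
    C≡C: 2 × 857 = 1714
    C–H: 4 × 422 = 1688
    O=O: 5 × 504 = 2520
    Σ(broken) = 5922 kJ
  Bonds formed (products):
    C=O: 8 × 770 = 6160
    O–H: 4 × 474 = 1896
    Σ(formed) = 8056 kJ
  ΔH_2 = 5922 − 8056 = −2134 kJ
ΔH_1 − ΔH_2 = +2030 kJ, so reaction 2 has the more negative ΔH; |ΔH_1 − ΔH_2| = 2030 kJ.

Reaction 2, by 2030 kJ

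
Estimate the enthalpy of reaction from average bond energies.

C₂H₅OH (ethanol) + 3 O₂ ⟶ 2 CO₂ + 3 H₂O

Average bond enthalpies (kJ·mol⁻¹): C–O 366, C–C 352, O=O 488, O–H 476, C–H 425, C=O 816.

Bonds broken (reactants):
  C–C: 1 × 352 = 352
  C–H: 5 × 425 = 2125
  C–O: 1 × 366 = 366
  O–H: 1 × 476 = 476
  O=O: 3 × 488 = 1464
  Σ(broken) = 4783 kJ
Bonds formed (products):
  C=O: 4 × 816 = 3264
  O–H: 6 × 476 = 2856
  Σ(formed) = 6120 kJ
ΔH = Σ(broken) − Σ(formed) = 4783 − 6120 = −1337 kJ

ΔH ≈ −1337 kJ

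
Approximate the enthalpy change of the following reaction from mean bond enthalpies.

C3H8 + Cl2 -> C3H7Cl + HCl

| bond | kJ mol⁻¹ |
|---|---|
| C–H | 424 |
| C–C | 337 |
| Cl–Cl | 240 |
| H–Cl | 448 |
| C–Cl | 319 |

ΔH ≈ −103 kJ

Bonds broken (reactants):
  C–C: 2 × 337 = 674
  C–H: 8 × 424 = 3392
  Cl–Cl: 1 × 240 = 240
  Σ(broken) = 4306 kJ
Bonds formed (products):
  C–C: 2 × 337 = 674
  C–Cl: 1 × 319 = 319
  C–H: 7 × 424 = 2968
  H–Cl: 1 × 448 = 448
  Σ(formed) = 4409 kJ
ΔH = Σ(broken) − Σ(formed) = 4306 − 4409 = −103 kJ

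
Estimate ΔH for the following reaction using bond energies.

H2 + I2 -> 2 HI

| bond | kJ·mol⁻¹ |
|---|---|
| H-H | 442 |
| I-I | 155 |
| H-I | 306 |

Bonds broken (reactants):
  H-H: 1 × 442 = 442
  I-I: 1 × 155 = 155
  Σ(broken) = 597 kJ
Bonds formed (products):
  H-I: 2 × 306 = 612
  Σ(formed) = 612 kJ
ΔH = Σ(broken) − Σ(formed) = 597 − 612 = −15 kJ

ΔH ≈ −15 kJ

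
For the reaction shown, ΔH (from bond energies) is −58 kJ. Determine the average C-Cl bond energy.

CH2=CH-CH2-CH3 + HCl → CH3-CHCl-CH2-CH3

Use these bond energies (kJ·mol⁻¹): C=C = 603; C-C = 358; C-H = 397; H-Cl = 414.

Let D be the C-Cl bond energy.
Σ(broken) = 2×358 + 8×397 + 1×603 + 1×414 = 4909
Σ(formed) = 3×358 + 1×D + 9×397 = 4647 + D
ΔH = Σ(broken) − Σ(formed) = (4909) − (4647 + D) = +262 − D
Setting this equal to −58 kJ gives D = 320 kJ/mol.

D(C-Cl) ≈ 320 kJ/mol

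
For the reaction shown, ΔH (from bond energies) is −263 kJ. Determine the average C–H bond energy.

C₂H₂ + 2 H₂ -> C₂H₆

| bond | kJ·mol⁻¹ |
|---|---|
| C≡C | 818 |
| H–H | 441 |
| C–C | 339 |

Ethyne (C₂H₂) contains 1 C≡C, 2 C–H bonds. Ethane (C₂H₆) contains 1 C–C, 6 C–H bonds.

Let D be the C–H bond energy.
Σ(broken) = 1×818 + 2×D + 2×441 = 1700 + 2D
Σ(formed) = 1×339 + 6×D = 339 + 6D
ΔH = Σ(broken) − Σ(formed) = (1700 + 2D) − (339 + 6D) = +1361 − 4D
Setting this equal to −263 kJ gives 4D = 1624, so D = 406 kJ/mol.

D(C–H) ≈ 406 kJ/mol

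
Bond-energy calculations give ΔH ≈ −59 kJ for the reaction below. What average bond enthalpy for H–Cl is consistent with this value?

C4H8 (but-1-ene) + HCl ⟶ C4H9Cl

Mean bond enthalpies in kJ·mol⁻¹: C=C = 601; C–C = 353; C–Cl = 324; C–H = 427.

D(H–Cl) ≈ 444 kJ/mol

Let D be the H–Cl bond energy.
Σ(broken) = 2×353 + 8×427 + 1×601 + 1×D = 4723 + D
Σ(formed) = 3×353 + 1×324 + 9×427 = 5226
ΔH = Σ(broken) − Σ(formed) = (4723 + D) − (5226) = −503 + D
Setting this equal to −59 kJ gives D = 444 kJ/mol.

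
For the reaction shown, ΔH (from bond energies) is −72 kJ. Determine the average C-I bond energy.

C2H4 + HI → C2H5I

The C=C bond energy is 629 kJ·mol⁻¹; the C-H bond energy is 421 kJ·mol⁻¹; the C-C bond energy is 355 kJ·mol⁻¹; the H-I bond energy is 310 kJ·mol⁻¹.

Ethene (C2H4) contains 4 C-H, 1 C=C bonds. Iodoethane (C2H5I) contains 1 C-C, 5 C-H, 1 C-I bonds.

Let D be the C-I bond energy.
Σ(broken) = 4×421 + 1×629 + 1×310 = 2623
Σ(formed) = 1×355 + 5×421 + 1×D = 2460 + D
ΔH = Σ(broken) − Σ(formed) = (2623) − (2460 + D) = +163 − D
Setting this equal to −72 kJ gives D = 235 kJ/mol.

D(C-I) ≈ 235 kJ/mol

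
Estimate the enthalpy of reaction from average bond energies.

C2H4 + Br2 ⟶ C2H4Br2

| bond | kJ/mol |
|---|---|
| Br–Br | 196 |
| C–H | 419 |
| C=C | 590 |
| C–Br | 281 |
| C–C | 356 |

Bonds broken (reactants):
  Br–Br: 1 × 196 = 196
  C–H: 4 × 419 = 1676
  C=C: 1 × 590 = 590
  Σ(broken) = 2462 kJ
Bonds formed (products):
  C–Br: 2 × 281 = 562
  C–C: 1 × 356 = 356
  C–H: 4 × 419 = 1676
  Σ(formed) = 2594 kJ
ΔH = Σ(broken) − Σ(formed) = 2462 − 2594 = −132 kJ

ΔH ≈ −132 kJ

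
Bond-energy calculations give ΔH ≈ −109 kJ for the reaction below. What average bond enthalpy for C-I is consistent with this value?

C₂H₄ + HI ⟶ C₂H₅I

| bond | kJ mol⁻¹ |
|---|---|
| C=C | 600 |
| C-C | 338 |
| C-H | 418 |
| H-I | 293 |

D(C-I) ≈ 246 kJ/mol

Let D be the C-I bond energy.
Σ(broken) = 4×418 + 1×600 + 1×293 = 2565
Σ(formed) = 1×338 + 5×418 + 1×D = 2428 + D
ΔH = Σ(broken) − Σ(formed) = (2565) − (2428 + D) = +137 − D
Setting this equal to −109 kJ gives D = 246 kJ/mol.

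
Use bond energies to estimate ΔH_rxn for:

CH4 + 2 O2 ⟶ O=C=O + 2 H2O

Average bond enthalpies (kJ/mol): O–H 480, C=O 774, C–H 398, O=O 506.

Bonds broken (reactants):
  C–H: 4 × 398 = 1592
  O=O: 2 × 506 = 1012
  Σ(broken) = 2604 kJ
Bonds formed (products):
  C=O: 2 × 774 = 1548
  O–H: 4 × 480 = 1920
  Σ(formed) = 3468 kJ
ΔH = Σ(broken) − Σ(formed) = 2604 − 3468 = −864 kJ

ΔH ≈ −864 kJ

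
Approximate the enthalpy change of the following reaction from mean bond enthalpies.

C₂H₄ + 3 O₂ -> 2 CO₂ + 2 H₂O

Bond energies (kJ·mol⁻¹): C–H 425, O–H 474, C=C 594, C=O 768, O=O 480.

ΔH ≈ −1234 kJ

Bonds broken (reactants):
  C–H: 4 × 425 = 1700
  C=C: 1 × 594 = 594
  O=O: 3 × 480 = 1440
  Σ(broken) = 3734 kJ
Bonds formed (products):
  C=O: 4 × 768 = 3072
  O–H: 4 × 474 = 1896
  Σ(formed) = 4968 kJ
ΔH = Σ(broken) − Σ(formed) = 3734 − 4968 = −1234 kJ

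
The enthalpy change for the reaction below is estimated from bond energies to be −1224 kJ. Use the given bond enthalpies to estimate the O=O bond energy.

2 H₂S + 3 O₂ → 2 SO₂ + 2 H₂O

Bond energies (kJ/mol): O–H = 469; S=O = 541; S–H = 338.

D(O=O) ≈ 488 kJ/mol

Let D be the O=O bond energy.
Σ(broken) = 3×D + 4×338 = 1352 + 3D
Σ(formed) = 4×469 + 4×541 = 4040
ΔH = Σ(broken) − Σ(formed) = (1352 + 3D) − (4040) = −2688 + 3D
Setting this equal to −1224 kJ gives 3D = 1464, so D = 488 kJ/mol.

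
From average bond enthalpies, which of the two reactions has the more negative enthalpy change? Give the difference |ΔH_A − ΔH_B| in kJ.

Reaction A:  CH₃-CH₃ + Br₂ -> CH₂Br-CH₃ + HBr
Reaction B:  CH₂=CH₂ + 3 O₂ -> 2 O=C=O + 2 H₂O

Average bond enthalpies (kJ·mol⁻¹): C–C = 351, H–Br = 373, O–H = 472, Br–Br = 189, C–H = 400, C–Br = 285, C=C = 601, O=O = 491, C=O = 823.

Reaction A:
  Bonds broken (reactants):
    Br–Br: 1 × 189 = 189
    C–C: 1 × 351 = 351
    C–H: 6 × 400 = 2400
    Σ(broken) = 2940 kJ
  Bonds formed (products):
    C–Br: 1 × 285 = 285
    C–C: 1 × 351 = 351
    C–H: 5 × 400 = 2000
    H–Br: 1 × 373 = 373
    Σ(formed) = 3009 kJ
  ΔH_A = 2940 − 3009 = −69 kJ
Reaction B:
  Bonds broken (reactants):
    C–H: 4 × 400 = 1600
    C=C: 1 × 601 = 601
    O=O: 3 × 491 = 1473
    Σ(broken) = 3674 kJ
  Bonds formed (products):
    C=O: 4 × 823 = 3292
    O–H: 4 × 472 = 1888
    Σ(formed) = 5180 kJ
  ΔH_B = 3674 − 5180 = −1506 kJ
ΔH_A − ΔH_B = +1437 kJ, so reaction B has the more negative ΔH; |ΔH_A − ΔH_B| = 1437 kJ.

Reaction B, by 1437 kJ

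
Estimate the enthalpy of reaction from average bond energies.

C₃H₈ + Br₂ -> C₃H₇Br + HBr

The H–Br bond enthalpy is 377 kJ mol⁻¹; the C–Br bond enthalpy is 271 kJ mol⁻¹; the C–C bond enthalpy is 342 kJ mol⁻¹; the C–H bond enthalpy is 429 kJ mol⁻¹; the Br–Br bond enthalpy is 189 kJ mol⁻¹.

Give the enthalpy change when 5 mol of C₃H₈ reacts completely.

Bonds broken (reactants):
  Br–Br: 1 × 189 = 189
  C–C: 2 × 342 = 684
  C–H: 8 × 429 = 3432
  Σ(broken) = 4305 kJ
Bonds formed (products):
  C–Br: 1 × 271 = 271
  C–C: 2 × 342 = 684
  C–H: 7 × 429 = 3003
  H–Br: 1 × 377 = 377
  Σ(formed) = 4335 kJ
ΔH = Σ(broken) − Σ(formed) = 4305 − 4335 = −30 kJ
For 5× the reaction as written: 5 × (−30) = −150 kJ

ΔH = −150 kJ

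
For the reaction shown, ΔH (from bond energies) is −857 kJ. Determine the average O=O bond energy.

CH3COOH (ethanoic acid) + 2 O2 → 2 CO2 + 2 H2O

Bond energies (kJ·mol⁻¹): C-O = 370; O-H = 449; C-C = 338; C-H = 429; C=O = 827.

Let D be the O=O bond energy.
Σ(broken) = 1×338 + 3×429 + 1×370 + 1×827 + 1×449 + 2×D = 3271 + 2D
Σ(formed) = 4×827 + 4×449 = 5104
ΔH = Σ(broken) − Σ(formed) = (3271 + 2D) − (5104) = −1833 + 2D
Setting this equal to −857 kJ gives 2D = 976, so D = 488 kJ/mol.

D(O=O) ≈ 488 kJ/mol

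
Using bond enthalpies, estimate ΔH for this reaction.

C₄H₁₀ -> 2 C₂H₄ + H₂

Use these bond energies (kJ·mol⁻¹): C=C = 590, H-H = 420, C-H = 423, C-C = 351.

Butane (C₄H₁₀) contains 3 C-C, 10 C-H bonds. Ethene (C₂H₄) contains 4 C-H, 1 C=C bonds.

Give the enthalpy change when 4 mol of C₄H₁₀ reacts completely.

Bonds broken (reactants):
  C-C: 3 × 351 = 1053
  C-H: 10 × 423 = 4230
  Σ(broken) = 5283 kJ
Bonds formed (products):
  C-H: 8 × 423 = 3384
  C=C: 2 × 590 = 1180
  H-H: 1 × 420 = 420
  Σ(formed) = 4984 kJ
ΔH = Σ(broken) − Σ(formed) = 5283 − 4984 = +299 kJ
For 4× the reaction as written: 4 × (+299) = +1196 kJ

ΔH = +1196 kJ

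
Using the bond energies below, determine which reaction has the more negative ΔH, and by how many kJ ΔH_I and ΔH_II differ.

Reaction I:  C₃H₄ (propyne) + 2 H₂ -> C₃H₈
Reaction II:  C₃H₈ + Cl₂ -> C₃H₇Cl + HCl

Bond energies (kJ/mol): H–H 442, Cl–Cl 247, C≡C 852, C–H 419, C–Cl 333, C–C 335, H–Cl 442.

Reaction I, by 166 kJ

Reaction I:
  Bonds broken (reactants):
    C≡C: 1 × 852 = 852
    C–C: 1 × 335 = 335
    C–H: 4 × 419 = 1676
    H–H: 2 × 442 = 884
    Σ(broken) = 3747 kJ
  Bonds formed (products):
    C–C: 2 × 335 = 670
    C–H: 8 × 419 = 3352
    Σ(formed) = 4022 kJ
  ΔH_I = 3747 − 4022 = −275 kJ
Reaction II:
  Bonds broken (reactants):
    C–C: 2 × 335 = 670
    C–H: 8 × 419 = 3352
    Cl–Cl: 1 × 247 = 247
    Σ(broken) = 4269 kJ
  Bonds formed (products):
    C–C: 2 × 335 = 670
    C–Cl: 1 × 333 = 333
    C–H: 7 × 419 = 2933
    H–Cl: 1 × 442 = 442
    Σ(formed) = 4378 kJ
  ΔH_II = 4269 − 4378 = −109 kJ
ΔH_I − ΔH_II = −166 kJ, so reaction I has the more negative ΔH; |ΔH_I − ΔH_II| = 166 kJ.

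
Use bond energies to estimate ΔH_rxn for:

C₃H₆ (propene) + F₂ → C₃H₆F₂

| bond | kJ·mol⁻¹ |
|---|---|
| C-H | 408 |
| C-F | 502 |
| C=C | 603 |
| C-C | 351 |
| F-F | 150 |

Bonds broken (reactants):
  C-C: 1 × 351 = 351
  C-H: 6 × 408 = 2448
  C=C: 1 × 603 = 603
  F-F: 1 × 150 = 150
  Σ(broken) = 3552 kJ
Bonds formed (products):
  C-C: 2 × 351 = 702
  C-F: 2 × 502 = 1004
  C-H: 6 × 408 = 2448
  Σ(formed) = 4154 kJ
ΔH = Σ(broken) − Σ(formed) = 3552 − 4154 = −602 kJ

ΔH ≈ −602 kJ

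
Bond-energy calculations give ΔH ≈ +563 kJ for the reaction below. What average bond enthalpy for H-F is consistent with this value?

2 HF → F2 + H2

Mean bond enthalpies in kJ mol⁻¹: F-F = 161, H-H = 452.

Let D be the H-F bond energy.
Σ(broken) = 2×D = 2D
Σ(formed) = 1×161 + 1×452 = 613
ΔH = Σ(broken) − Σ(formed) = (2D) − (613) = −613 + 2D
Setting this equal to +563 kJ gives 2D = 1176, so D = 588 kJ/mol.

D(H-F) ≈ 588 kJ/mol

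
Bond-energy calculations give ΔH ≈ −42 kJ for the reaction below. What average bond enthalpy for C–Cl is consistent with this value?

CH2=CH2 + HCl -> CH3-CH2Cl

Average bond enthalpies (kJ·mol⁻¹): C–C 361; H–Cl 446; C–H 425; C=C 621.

Let D be the C–Cl bond energy.
Σ(broken) = 4×425 + 1×621 + 1×446 = 2767
Σ(formed) = 1×361 + 1×D + 5×425 = 2486 + D
ΔH = Σ(broken) − Σ(formed) = (2767) − (2486 + D) = +281 − D
Setting this equal to −42 kJ gives D = 323 kJ/mol.

D(C–Cl) ≈ 323 kJ/mol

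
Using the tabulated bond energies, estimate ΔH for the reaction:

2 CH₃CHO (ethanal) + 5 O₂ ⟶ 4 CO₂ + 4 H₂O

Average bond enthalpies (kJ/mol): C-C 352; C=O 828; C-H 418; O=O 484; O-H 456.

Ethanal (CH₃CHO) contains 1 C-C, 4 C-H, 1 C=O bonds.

Bonds broken (reactants):
  C-C: 2 × 352 = 704
  C-H: 8 × 418 = 3344
  C=O: 2 × 828 = 1656
  O=O: 5 × 484 = 2420
  Σ(broken) = 8124 kJ
Bonds formed (products):
  C=O: 8 × 828 = 6624
  O-H: 8 × 456 = 3648
  Σ(formed) = 10272 kJ
ΔH = Σ(broken) − Σ(formed) = 8124 − 10272 = −2148 kJ

ΔH ≈ −2148 kJ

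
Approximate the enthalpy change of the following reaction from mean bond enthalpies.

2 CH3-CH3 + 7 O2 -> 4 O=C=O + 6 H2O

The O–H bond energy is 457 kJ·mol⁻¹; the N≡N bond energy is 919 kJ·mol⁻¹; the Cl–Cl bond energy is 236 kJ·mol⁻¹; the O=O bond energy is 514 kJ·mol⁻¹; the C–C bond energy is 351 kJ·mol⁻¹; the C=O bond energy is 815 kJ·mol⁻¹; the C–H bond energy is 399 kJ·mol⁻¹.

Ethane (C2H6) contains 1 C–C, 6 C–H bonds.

ΔH ≈ −2916 kJ

Bonds broken (reactants):
  C–C: 2 × 351 = 702
  C–H: 12 × 399 = 4788
  O=O: 7 × 514 = 3598
  Σ(broken) = 9088 kJ
Bonds formed (products):
  C=O: 8 × 815 = 6520
  O–H: 12 × 457 = 5484
  Σ(formed) = 12004 kJ
ΔH = Σ(broken) − Σ(formed) = 9088 − 12004 = −2916 kJ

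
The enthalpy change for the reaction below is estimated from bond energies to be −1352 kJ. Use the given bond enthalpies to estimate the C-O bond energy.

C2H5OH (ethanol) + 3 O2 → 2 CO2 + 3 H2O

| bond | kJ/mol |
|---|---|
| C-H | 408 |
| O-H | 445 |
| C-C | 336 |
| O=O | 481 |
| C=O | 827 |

Let D be the C-O bond energy.
Σ(broken) = 1×336 + 5×408 + 1×D + 1×445 + 3×481 = 4264 + D
Σ(formed) = 4×827 + 6×445 = 5978
ΔH = Σ(broken) − Σ(formed) = (4264 + D) − (5978) = −1714 + D
Setting this equal to −1352 kJ gives D = 362 kJ/mol.

D(C-O) ≈ 362 kJ/mol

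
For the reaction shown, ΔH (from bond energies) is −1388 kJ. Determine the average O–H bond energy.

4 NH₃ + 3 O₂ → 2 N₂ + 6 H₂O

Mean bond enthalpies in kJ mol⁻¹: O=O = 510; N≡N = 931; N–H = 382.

Let D be the O–H bond energy.
Σ(broken) = 12×382 + 3×510 = 6114
Σ(formed) = 2×931 + 12×D = 1862 + 12D
ΔH = Σ(broken) − Σ(formed) = (6114) − (1862 + 12D) = +4252 − 12D
Setting this equal to −1388 kJ gives 12D = 5640, so D = 470 kJ/mol.

D(O–H) ≈ 470 kJ/mol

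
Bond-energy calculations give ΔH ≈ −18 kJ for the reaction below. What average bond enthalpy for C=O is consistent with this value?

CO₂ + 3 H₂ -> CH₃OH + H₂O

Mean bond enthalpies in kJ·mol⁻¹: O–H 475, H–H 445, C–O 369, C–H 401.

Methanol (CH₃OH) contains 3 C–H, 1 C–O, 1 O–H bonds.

D(C=O) ≈ 822 kJ/mol

Let D be the C=O bond energy.
Σ(broken) = 2×D + 3×445 = 1335 + 2D
Σ(formed) = 3×401 + 1×369 + 3×475 = 2997
ΔH = Σ(broken) − Σ(formed) = (1335 + 2D) − (2997) = −1662 + 2D
Setting this equal to −18 kJ gives 2D = 1644, so D = 822 kJ/mol.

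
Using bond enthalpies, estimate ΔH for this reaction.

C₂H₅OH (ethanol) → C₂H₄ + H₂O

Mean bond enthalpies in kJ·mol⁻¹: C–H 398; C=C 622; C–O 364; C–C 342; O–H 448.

ΔH ≈ +34 kJ

Bonds broken (reactants):
  C–C: 1 × 342 = 342
  C–H: 5 × 398 = 1990
  C–O: 1 × 364 = 364
  O–H: 1 × 448 = 448
  Σ(broken) = 3144 kJ
Bonds formed (products):
  C–H: 4 × 398 = 1592
  C=C: 1 × 622 = 622
  O–H: 2 × 448 = 896
  Σ(formed) = 3110 kJ
ΔH = Σ(broken) − Σ(formed) = 3144 − 3110 = +34 kJ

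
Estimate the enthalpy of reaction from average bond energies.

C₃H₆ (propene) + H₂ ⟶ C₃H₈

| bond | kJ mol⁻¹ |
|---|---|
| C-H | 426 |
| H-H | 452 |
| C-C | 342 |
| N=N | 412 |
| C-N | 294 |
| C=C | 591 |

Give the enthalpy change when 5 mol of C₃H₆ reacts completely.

Bonds broken (reactants):
  C-C: 1 × 342 = 342
  C-H: 6 × 426 = 2556
  C=C: 1 × 591 = 591
  H-H: 1 × 452 = 452
  Σ(broken) = 3941 kJ
Bonds formed (products):
  C-C: 2 × 342 = 684
  C-H: 8 × 426 = 3408
  Σ(formed) = 4092 kJ
ΔH = Σ(broken) − Σ(formed) = 3941 − 4092 = −151 kJ
For 5× the reaction as written: 5 × (−151) = −755 kJ

ΔH = −755 kJ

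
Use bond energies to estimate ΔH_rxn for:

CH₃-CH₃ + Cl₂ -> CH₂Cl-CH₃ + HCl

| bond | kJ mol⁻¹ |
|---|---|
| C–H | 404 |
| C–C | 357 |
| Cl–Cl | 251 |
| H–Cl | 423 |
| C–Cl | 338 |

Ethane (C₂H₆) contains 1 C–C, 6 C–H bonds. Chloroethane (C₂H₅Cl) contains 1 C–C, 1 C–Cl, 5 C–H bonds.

Bonds broken (reactants):
  C–C: 1 × 357 = 357
  C–H: 6 × 404 = 2424
  Cl–Cl: 1 × 251 = 251
  Σ(broken) = 3032 kJ
Bonds formed (products):
  C–C: 1 × 357 = 357
  C–Cl: 1 × 338 = 338
  C–H: 5 × 404 = 2020
  H–Cl: 1 × 423 = 423
  Σ(formed) = 3138 kJ
ΔH = Σ(broken) − Σ(formed) = 3032 − 3138 = −106 kJ

ΔH ≈ −106 kJ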